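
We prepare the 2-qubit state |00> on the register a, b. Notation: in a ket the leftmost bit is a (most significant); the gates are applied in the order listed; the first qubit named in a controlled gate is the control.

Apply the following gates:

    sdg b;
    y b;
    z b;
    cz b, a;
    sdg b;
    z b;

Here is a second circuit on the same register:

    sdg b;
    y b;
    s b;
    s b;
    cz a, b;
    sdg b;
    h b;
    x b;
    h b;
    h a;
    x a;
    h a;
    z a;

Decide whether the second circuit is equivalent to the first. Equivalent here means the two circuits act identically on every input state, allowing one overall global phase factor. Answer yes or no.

Yes, they are equivalent — the unitaries differ by at most a global phase.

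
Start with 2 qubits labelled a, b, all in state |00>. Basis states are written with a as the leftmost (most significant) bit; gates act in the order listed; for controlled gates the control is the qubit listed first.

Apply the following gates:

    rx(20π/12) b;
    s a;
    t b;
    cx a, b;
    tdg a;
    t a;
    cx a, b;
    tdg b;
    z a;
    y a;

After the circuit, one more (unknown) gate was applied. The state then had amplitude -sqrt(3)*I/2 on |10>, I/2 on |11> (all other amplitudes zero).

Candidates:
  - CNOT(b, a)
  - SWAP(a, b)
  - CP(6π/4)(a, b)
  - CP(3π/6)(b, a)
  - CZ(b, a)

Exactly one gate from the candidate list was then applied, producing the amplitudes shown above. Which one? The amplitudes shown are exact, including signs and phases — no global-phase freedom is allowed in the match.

It was CP(3π/6)(b, a) that produced the state shown. Key observation: gates 3-8 undo each other exactly, leaving only the rest of the circuit to track.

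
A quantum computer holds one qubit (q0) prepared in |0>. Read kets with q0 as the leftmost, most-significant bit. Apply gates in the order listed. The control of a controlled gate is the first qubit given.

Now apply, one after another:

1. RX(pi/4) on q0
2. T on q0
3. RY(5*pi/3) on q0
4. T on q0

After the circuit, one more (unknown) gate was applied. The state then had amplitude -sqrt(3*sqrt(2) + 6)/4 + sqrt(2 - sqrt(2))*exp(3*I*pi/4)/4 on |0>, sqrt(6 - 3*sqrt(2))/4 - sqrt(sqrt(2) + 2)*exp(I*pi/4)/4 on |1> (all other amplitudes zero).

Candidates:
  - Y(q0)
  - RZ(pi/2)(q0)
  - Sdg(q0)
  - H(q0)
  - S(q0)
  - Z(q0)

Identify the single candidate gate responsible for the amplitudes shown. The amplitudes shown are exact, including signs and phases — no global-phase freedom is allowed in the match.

It was Z(q0) that produced the state shown.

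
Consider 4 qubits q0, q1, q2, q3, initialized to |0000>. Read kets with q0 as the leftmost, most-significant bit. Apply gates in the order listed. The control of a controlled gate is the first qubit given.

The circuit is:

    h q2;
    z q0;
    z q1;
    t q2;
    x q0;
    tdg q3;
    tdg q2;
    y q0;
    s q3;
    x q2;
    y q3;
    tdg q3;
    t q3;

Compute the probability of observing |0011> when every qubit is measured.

A full measurement returns |0011> with probability 1/2.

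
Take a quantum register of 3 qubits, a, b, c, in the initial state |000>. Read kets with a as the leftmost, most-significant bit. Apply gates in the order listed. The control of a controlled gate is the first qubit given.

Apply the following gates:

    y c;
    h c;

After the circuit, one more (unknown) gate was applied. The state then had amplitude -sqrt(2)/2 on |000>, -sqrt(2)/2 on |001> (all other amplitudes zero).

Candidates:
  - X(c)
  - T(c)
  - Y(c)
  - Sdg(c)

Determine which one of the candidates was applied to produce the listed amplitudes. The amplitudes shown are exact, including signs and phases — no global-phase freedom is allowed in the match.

It was Y(c) that produced the state shown.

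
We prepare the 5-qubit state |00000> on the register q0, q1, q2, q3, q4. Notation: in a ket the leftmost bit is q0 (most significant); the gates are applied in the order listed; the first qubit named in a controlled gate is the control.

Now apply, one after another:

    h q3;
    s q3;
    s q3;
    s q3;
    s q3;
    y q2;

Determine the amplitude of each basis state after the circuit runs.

The resulting statevector has amplitude sqrt(2)*I/2 on |00100>, sqrt(2)*I/2 on |00110>, and 0 on every other basis state. Key observation: the block from step 2 through step 5 cancels to the identity and can be dropped.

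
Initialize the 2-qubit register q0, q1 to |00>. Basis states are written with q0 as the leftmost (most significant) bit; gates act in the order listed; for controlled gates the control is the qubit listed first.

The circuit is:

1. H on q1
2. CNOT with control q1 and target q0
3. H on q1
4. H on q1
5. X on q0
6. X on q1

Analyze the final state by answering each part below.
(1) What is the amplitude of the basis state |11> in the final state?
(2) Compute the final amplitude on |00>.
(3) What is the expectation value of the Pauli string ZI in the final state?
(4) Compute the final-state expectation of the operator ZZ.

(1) The amplitude on |11> is sqrt(2)/2. Key observation: gates 3-4 undo each other exactly, leaving only the rest of the circuit to track.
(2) The amplitude on |00> is sqrt(2)/2.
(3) The expectation value of ZI is 0.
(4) The observable ZZ averages to 1.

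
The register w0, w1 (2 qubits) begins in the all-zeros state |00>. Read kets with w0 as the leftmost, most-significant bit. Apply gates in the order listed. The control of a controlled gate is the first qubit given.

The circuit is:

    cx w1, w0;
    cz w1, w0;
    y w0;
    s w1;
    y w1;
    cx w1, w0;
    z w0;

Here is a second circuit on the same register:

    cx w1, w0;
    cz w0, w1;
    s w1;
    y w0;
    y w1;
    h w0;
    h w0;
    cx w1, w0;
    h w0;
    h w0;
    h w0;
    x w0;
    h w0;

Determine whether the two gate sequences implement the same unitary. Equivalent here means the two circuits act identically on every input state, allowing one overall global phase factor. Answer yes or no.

Yes — the two circuits implement the same unitary up to a global phase.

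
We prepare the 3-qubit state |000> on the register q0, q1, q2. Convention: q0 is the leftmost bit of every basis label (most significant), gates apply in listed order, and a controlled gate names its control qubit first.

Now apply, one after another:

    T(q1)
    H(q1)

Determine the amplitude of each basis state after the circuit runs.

After the circuit, the state carries amplitude sqrt(2)/2 on |000>, sqrt(2)/2 on |010>, and 0 on every other basis state.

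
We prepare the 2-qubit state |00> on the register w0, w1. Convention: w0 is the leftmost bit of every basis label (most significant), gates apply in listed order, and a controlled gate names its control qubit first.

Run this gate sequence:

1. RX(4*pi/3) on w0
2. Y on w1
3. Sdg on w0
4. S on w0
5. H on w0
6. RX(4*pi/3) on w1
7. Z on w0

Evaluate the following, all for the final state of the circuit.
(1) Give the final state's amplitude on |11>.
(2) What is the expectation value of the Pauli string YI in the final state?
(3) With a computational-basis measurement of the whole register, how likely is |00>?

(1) The amplitude on |11> is -sqrt(6)/8 - sqrt(2)*I/8.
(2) The expectation value of YI is sqrt(3)/2.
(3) The probability of measuring |00> is 3/8.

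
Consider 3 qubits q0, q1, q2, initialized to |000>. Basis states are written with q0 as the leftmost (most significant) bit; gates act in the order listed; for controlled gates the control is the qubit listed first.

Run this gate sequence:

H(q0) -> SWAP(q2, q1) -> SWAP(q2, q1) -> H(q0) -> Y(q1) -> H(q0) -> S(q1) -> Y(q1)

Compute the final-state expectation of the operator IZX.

The expectation value of IZX is 0.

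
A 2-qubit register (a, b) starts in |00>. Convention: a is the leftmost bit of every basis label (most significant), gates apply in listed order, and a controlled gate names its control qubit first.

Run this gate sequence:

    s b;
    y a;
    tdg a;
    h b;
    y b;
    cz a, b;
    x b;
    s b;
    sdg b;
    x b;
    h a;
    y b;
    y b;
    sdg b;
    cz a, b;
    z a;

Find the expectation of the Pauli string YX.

The expectation value of YX is 1.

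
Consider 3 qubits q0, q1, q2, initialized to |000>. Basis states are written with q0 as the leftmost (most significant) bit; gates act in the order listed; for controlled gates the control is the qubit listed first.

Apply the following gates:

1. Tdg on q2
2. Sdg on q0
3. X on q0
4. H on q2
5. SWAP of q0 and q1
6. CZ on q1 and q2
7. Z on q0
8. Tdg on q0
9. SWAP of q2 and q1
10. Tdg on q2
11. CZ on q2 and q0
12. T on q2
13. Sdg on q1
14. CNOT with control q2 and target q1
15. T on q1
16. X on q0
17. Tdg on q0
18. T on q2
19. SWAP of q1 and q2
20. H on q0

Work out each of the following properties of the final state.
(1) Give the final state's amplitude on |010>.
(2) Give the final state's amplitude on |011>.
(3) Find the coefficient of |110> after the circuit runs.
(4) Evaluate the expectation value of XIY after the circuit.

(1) |010> carries amplitude I/2 in the final state.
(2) |011> carries amplitude exp(I*pi/4)/2 in the final state.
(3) The final state's coefficient on |110> equals -I/2.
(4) The expectation value of XIY is sqrt(2)/2.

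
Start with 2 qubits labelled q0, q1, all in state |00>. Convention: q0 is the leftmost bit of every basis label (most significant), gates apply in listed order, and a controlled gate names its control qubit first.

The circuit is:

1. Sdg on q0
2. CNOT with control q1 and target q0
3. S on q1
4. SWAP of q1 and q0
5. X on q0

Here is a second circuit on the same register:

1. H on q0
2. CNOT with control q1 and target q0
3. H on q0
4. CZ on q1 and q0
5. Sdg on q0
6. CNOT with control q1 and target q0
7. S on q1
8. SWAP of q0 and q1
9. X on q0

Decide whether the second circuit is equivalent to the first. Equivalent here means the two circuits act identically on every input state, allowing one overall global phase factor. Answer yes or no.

Yes: on every input state the two circuits agree up to one overall phase factor.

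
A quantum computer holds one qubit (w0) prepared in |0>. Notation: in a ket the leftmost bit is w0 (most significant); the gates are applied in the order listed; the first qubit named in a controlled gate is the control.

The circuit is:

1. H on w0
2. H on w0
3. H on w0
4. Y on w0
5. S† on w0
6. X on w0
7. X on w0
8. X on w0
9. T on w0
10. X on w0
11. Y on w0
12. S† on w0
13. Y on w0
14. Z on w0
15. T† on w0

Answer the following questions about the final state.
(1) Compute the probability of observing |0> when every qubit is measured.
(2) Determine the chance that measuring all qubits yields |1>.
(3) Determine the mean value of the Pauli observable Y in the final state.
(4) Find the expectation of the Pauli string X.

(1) A full measurement returns |0> with probability 1/2.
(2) Outcome |1> occurs with probability 1/2.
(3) The expectation value of Y is -1.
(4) In the final state, X has expectation 0.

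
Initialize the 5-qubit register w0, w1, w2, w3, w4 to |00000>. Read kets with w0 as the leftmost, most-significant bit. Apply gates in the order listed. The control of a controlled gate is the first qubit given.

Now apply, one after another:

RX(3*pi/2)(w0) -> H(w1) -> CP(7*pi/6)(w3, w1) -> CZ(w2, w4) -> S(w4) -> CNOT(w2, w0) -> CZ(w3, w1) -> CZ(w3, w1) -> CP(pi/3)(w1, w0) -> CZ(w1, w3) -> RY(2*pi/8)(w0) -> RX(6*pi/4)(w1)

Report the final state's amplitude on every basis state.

The resulting statevector has amplitude sqrt(2)*sqrt(sqrt(2) + 2)/8 - sqrt(2)*I*sqrt(2 - sqrt(2))/8 + sqrt(2)*sqrt(2 - sqrt(2))*exp(I*pi/3)/8 + sqrt(2)*I*sqrt(sqrt(2) + 2)/8 on |00000>, sqrt(2)*(sqrt(2 - sqrt(2)) - sqrt(2 - sqrt(2))*exp(5*I*pi/6) + (1 + I)*sqrt(sqrt(2) + 2))/8 on |01000>, sqrt(2)*sqrt(2 - sqrt(2))/8 - sqrt(2)*sqrt(sqrt(2) + 2)*exp(I*pi/3)/8 + sqrt(2)*I*sqrt(2 - sqrt(2))/8 + sqrt(2)*I*sqrt(sqrt(2) + 2)/8 on |10000>, sqrt(2)*(-sqrt(sqrt(2) + 2) + (1 + I)*sqrt(2 - sqrt(2)) + sqrt(sqrt(2) + 2)*exp(5*I*pi/6))/8 on |11000>, and 0 on every other basis state. Key observation: steps 7-8 multiply out to the identity, so the circuit reduces to the remaining gates.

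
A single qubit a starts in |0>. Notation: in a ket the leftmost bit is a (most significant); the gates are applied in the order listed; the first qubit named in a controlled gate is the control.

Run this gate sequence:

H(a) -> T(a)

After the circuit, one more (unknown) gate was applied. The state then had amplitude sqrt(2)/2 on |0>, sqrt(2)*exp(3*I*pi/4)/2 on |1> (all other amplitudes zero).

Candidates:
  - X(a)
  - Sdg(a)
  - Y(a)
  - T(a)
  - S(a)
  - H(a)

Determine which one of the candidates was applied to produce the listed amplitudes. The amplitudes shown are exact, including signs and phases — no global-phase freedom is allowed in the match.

The applied gate was S(a).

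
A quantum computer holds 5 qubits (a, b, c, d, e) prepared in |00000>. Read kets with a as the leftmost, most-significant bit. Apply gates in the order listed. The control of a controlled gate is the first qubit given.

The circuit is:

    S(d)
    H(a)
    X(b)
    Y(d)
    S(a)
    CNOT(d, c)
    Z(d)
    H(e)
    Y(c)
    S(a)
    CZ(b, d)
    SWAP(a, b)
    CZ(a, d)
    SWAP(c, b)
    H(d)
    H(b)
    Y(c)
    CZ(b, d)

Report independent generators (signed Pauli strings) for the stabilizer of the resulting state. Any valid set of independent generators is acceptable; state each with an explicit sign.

The final state is stabilized by the group generated by +IXIZI, +IIXII, -IZIXI, +IIIIX, -ZIIII; other independent generating sets are equally valid.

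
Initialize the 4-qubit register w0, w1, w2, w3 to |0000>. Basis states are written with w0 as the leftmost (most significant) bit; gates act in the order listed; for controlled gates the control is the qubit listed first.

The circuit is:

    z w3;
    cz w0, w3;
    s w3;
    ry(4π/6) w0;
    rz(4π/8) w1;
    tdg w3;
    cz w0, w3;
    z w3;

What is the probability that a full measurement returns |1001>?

A full measurement returns |1001> with probability 0.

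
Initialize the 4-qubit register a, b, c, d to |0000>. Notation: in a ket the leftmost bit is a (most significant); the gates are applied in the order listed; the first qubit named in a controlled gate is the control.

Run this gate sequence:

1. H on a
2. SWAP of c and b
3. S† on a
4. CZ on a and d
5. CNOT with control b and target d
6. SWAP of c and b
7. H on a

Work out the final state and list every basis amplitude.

After the circuit, the state carries amplitude 1/2 - I/2 on |0000>, 1/2 + I/2 on |1000>, and 0 on every other basis state.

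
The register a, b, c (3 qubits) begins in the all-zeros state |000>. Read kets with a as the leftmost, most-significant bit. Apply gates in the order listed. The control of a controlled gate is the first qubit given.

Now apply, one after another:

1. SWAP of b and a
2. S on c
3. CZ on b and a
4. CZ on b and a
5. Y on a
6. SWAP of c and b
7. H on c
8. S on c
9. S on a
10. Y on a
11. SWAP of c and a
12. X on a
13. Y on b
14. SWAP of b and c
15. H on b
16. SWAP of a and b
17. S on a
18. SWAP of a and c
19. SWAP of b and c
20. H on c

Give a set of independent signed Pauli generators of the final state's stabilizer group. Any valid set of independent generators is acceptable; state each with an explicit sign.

The stabilizer group can be generated by +IYI, +IIY, -ZII, among other valid generating sets. Key observation: steps 3-4 multiply out to the identity, so the circuit reduces to the remaining gates.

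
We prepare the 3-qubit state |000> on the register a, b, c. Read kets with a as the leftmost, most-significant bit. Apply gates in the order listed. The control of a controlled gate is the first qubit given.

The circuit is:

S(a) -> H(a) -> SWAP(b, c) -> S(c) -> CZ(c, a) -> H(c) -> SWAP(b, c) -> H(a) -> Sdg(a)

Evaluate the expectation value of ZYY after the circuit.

The observable ZYY averages to 0.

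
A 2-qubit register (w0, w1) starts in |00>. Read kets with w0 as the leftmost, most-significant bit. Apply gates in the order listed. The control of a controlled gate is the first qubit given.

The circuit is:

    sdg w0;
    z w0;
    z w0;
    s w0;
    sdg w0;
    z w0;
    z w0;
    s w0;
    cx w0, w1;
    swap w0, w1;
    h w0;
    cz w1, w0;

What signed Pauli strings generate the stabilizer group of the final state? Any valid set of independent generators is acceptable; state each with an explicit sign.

The final state is stabilized by the group generated by +XI, +IZ; other independent generating sets are equally valid. Key observation: the block from step 1 through step 8 cancels to the identity and can be dropped.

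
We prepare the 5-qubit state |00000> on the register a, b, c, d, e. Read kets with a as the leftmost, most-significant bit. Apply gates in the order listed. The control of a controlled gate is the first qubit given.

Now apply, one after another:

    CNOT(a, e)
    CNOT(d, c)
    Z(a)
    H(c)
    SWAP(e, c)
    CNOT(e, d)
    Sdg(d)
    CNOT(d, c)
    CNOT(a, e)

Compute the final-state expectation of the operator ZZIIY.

The expectation value of ZZIIY is 0.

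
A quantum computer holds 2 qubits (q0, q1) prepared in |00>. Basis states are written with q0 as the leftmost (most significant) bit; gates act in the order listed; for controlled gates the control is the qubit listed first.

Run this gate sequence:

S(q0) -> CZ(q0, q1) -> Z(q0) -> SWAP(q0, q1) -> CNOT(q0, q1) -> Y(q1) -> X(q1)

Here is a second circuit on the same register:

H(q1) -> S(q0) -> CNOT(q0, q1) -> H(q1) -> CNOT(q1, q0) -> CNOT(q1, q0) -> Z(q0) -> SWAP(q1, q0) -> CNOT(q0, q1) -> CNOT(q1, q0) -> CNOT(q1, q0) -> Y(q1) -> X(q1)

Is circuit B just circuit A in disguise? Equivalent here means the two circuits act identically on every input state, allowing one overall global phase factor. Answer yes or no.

Yes — the two circuits implement the same unitary up to a global phase.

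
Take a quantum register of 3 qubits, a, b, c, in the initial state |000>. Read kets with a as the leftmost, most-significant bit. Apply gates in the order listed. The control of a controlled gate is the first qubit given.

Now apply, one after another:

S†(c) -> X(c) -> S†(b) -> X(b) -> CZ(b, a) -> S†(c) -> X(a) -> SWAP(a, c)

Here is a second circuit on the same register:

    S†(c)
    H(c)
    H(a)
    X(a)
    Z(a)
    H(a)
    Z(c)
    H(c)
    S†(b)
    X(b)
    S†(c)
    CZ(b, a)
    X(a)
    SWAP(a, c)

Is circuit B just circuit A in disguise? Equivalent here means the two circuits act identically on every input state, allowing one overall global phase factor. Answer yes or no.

No, they are not equivalent — no single phase factor reconciles the two unitaries.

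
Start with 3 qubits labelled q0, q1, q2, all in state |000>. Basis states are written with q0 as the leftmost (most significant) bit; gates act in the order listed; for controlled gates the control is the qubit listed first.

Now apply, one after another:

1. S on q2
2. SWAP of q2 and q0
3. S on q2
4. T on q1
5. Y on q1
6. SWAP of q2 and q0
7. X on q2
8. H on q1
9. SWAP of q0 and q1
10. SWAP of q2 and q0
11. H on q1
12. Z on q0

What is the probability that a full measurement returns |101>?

Outcome |101> occurs with probability 1/4.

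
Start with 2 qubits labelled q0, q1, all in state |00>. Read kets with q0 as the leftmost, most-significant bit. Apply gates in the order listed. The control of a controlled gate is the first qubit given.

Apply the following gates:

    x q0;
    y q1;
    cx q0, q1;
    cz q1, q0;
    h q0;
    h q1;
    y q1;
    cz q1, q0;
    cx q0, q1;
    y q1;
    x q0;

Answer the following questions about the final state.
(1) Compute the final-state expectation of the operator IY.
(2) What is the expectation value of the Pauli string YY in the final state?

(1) The observable IY averages to 0.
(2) The expectation value of YY is -1.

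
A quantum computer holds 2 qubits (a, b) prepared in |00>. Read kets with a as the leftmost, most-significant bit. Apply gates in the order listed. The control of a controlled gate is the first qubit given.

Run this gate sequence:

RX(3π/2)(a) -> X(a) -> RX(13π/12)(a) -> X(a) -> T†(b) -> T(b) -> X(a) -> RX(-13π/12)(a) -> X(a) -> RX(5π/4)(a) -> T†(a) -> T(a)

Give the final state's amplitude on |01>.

The final state's coefficient on |01> equals 0.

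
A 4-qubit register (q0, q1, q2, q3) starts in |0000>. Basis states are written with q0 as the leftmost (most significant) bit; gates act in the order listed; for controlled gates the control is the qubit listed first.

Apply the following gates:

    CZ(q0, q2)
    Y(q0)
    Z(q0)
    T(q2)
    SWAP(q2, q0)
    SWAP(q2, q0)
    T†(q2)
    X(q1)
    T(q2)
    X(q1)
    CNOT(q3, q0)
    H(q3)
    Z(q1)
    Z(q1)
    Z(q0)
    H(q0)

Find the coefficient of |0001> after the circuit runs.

The amplitude on |0001> is I/2. Key observation: steps 4-7 multiply out to the identity, so the circuit reduces to the remaining gates.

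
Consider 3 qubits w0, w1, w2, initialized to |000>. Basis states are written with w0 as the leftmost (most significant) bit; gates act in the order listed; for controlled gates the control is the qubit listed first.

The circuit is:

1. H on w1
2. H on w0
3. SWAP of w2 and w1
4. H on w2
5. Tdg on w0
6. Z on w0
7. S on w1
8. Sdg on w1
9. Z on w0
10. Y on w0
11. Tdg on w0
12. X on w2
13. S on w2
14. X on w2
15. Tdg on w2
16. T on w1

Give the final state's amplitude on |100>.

The final state's coefficient on |100> equals sqrt(2)*exp(3*I*pi/4)/2.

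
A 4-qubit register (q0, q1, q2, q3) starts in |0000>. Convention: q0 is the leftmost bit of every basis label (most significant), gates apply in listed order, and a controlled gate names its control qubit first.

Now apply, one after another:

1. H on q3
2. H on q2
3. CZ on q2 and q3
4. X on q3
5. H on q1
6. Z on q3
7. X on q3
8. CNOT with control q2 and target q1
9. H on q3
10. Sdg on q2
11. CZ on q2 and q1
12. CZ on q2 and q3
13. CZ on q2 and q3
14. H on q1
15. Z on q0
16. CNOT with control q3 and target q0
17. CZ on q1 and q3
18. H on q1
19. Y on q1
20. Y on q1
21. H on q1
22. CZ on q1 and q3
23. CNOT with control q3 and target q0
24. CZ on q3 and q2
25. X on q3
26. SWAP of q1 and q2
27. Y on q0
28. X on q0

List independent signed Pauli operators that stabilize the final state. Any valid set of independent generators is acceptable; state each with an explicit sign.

One valid set of independent stabilizer generators is -IXXY, +ZIII, +IZIZ, +IIZZ (any independent generating set of the same group is equally correct). Key observation: the block from step 16 through step 23 cancels to the identity and can be dropped.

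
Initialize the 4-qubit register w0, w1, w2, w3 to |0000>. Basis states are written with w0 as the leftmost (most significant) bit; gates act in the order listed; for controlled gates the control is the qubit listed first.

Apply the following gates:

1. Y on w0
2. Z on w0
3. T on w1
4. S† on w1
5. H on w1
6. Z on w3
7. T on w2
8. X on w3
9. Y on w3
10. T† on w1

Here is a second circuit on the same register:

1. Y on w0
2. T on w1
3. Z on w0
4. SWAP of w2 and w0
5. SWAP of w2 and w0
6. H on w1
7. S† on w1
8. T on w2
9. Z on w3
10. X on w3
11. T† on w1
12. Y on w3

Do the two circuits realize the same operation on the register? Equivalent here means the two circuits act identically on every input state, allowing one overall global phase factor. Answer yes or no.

No — the two circuits implement different unitaries, even allowing a global phase.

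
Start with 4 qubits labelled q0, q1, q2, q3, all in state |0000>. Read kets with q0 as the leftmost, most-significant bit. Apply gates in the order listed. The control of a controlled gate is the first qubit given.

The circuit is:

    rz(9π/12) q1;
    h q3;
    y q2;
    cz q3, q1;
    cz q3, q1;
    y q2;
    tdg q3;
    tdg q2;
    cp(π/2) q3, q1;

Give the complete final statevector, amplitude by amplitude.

After the circuit, the state carries amplitude -sqrt(2)*exp(5*I*pi/8)/2 on |0000>, -sqrt(2)*exp(3*I*pi/8)/2 on |0001>, and 0 on every other basis state. Key observation: the block from step 3 through step 6 cancels to the identity and can be dropped.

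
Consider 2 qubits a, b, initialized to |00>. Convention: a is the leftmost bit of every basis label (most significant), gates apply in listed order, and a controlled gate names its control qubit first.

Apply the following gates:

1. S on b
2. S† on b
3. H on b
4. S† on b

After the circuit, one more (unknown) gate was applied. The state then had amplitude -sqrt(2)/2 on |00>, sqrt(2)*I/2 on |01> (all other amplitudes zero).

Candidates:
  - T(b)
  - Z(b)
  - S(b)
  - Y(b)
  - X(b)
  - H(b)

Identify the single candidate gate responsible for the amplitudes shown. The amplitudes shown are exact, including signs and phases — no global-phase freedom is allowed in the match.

The unique candidate consistent with the amplitudes is Y(b). Key observation: steps 1-2 multiply out to the identity, so the circuit reduces to the remaining gates.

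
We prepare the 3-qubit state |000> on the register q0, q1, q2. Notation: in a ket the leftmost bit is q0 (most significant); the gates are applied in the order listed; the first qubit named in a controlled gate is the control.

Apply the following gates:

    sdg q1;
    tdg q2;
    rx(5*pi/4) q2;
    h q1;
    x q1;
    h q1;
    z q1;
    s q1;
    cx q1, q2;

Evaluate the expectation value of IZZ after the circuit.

The expectation value of IZZ is -sqrt(2)/2. Key observation: steps 4-7 multiply out to the identity, so the circuit reduces to the remaining gates.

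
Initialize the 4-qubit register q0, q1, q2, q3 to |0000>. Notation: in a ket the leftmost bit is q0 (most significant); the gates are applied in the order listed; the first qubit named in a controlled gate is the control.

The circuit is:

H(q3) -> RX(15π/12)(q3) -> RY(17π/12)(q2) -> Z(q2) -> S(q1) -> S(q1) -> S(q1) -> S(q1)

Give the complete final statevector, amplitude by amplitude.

The final amplitudes are -sqrt(2)/8 + 1/8 - I/8 + sqrt(3)*(1 + I)/8 + sqrt(6)*I/8 on |0000>, -sqrt(2)/8 + 1/8 - I/8 + sqrt(3)*(1 + I)/8 + sqrt(6)*I/8 on |0001>, 1/8 + sqrt(6)/8 + I/8 + sqrt(2)*I/8 + sqrt(3)*(-1 + I)/8 on |0010>, 1/8 + sqrt(6)/8 + I/8 + sqrt(2)*I/8 + sqrt(3)*(-1 + I)/8 on |0011>, and 0 on every other basis state. Key observation: steps 5-8 multiply out to the identity, so the circuit reduces to the remaining gates.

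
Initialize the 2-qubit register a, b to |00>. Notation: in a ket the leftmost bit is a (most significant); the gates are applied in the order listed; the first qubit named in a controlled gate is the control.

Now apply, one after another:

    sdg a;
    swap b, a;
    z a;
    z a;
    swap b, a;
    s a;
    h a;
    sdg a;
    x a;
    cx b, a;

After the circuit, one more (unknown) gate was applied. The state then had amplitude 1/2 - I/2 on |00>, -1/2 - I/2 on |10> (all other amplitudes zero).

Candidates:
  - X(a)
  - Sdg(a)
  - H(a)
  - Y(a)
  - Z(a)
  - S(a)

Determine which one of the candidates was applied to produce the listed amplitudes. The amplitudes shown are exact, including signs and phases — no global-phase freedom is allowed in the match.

The unique candidate consistent with the amplitudes is H(a). Key observation: the block from step 1 through step 6 cancels to the identity and can be dropped.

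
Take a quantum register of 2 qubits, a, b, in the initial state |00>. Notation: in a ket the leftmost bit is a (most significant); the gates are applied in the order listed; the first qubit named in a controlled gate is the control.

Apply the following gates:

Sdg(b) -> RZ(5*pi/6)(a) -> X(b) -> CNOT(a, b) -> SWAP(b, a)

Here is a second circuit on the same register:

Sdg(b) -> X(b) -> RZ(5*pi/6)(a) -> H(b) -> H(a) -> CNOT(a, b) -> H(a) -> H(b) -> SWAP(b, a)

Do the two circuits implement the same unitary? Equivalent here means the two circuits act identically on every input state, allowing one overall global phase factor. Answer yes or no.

No: there is an input state on which the two circuits produce genuinely different outputs (not merely differing by a phase).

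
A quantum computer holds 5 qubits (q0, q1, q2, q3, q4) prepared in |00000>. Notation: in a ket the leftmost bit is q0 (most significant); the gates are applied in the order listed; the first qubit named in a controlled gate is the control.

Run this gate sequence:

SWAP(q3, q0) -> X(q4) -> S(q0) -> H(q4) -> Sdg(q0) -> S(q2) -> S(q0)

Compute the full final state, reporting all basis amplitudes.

The resulting statevector has amplitude sqrt(2)/2 on |00000>, -sqrt(2)/2 on |00001>, and 0 on every other basis state.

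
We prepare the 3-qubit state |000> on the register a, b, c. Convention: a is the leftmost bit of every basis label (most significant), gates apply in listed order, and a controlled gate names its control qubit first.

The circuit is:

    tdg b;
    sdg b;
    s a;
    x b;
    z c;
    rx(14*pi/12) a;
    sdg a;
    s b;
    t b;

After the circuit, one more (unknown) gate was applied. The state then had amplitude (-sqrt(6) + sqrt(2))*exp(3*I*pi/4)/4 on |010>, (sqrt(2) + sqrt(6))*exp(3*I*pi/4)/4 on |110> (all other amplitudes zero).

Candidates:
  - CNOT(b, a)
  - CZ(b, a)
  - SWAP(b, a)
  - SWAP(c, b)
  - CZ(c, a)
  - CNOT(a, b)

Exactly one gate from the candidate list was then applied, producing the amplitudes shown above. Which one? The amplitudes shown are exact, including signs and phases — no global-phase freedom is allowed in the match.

The applied gate was CZ(b, a).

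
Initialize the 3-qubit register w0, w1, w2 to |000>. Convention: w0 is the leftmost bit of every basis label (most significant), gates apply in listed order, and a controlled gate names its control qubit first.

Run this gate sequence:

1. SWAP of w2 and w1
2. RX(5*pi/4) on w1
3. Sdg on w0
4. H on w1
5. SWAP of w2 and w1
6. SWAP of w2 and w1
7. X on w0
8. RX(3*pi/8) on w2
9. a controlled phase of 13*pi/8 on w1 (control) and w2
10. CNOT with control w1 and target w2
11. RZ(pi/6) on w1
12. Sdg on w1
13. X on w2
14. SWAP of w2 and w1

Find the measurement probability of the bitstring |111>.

The probability of measuring |111> is 1/4 - sqrt(2 - sqrt(2))/8. Key observation: the block from step 5 through step 6 cancels to the identity and can be dropped.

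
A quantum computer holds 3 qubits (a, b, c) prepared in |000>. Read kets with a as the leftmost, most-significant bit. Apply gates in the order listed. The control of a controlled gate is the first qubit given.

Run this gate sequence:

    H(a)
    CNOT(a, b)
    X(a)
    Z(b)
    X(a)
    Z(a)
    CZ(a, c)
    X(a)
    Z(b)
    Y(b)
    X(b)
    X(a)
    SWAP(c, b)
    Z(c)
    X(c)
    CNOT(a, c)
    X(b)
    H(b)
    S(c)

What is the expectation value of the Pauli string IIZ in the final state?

In the final state, IIZ has expectation -1.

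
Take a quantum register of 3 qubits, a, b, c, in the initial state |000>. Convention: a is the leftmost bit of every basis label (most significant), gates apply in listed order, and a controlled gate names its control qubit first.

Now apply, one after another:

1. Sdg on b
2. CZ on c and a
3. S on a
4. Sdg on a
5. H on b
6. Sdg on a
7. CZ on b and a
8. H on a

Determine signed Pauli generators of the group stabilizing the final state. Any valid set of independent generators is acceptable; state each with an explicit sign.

The final state is stabilized by the group generated by +XII, +IXI, +IIZ; other independent generating sets are equally valid.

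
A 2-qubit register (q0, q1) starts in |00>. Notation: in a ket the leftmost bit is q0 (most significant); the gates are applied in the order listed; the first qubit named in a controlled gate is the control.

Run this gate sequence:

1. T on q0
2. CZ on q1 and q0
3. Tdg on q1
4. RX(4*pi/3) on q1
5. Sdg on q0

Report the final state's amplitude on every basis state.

After the circuit, the state carries amplitude -1/2 on |00>, -sqrt(3)*I/2 on |01>, 0 on |10>, 0 on |11>.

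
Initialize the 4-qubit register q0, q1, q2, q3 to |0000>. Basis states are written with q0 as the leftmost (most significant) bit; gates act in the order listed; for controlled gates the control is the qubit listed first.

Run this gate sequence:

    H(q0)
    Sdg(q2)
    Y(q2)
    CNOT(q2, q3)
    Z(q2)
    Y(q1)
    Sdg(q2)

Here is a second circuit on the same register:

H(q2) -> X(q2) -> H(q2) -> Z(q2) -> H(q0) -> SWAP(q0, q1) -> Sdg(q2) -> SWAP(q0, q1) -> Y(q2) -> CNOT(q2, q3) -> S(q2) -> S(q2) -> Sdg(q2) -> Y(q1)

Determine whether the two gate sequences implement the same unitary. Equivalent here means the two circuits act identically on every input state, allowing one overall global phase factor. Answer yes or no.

Yes — the two circuits implement the same unitary up to a global phase.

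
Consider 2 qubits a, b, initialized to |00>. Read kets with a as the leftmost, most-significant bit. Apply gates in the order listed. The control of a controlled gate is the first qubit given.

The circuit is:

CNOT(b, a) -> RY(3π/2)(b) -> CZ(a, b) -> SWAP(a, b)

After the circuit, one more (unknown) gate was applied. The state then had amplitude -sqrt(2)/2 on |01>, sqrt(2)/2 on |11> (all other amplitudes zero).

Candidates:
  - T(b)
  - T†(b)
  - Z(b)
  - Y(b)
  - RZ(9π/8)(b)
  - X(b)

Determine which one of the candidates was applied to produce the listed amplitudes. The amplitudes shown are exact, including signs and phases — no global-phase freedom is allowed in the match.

The applied gate was X(b).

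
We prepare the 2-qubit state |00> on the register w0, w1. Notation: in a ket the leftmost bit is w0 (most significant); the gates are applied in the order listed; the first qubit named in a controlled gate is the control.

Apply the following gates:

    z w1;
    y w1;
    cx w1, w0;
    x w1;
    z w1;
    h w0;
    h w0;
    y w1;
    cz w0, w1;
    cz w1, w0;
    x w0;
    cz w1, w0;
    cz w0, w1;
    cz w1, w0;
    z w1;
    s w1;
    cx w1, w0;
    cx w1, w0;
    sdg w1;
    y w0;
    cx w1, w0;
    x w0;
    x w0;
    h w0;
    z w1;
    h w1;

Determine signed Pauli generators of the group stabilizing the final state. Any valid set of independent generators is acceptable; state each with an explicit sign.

The stabilizer group can be generated by +XI, -IX, among other valid generating sets. Key observation: steps 16-19 multiply out to the identity, so the circuit reduces to the remaining gates.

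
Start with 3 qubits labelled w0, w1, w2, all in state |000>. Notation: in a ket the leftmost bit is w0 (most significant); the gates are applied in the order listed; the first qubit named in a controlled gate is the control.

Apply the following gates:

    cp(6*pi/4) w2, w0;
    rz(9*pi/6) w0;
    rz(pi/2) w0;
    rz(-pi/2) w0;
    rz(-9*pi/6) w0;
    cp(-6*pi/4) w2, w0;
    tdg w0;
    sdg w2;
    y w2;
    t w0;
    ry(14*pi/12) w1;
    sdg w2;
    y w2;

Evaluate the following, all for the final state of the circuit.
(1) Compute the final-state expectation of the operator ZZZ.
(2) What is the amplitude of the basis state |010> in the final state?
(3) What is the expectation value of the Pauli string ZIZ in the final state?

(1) The observable ZZZ averages to -sqrt(3)/2. Key observation: the block from step 1 through step 6 cancels to the identity and can be dropped.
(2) The amplitude on |010> is I*(-sqrt(6) - sqrt(2))/4.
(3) The observable ZIZ averages to 1.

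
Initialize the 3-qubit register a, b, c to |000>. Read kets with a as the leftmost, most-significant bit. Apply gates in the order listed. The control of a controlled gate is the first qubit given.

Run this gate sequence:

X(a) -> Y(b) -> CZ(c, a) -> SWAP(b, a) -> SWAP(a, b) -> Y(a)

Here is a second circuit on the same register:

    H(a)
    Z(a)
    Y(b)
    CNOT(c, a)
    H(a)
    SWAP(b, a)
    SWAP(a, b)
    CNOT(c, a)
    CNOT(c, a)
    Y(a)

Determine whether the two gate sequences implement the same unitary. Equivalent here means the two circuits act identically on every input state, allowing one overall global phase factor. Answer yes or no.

Yes — the two circuits implement the same unitary up to a global phase.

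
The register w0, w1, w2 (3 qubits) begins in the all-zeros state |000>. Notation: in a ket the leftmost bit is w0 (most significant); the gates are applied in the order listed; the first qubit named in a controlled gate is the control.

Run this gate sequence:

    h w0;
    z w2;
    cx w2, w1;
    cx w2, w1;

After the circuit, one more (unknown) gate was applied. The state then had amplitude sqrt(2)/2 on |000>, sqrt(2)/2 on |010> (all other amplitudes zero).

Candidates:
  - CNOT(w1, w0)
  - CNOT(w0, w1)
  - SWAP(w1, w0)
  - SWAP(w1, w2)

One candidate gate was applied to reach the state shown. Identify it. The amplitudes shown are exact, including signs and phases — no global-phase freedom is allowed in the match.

The applied gate was SWAP(w1, w0). Key observation: gates 3-4 undo each other exactly, leaving only the rest of the circuit to track.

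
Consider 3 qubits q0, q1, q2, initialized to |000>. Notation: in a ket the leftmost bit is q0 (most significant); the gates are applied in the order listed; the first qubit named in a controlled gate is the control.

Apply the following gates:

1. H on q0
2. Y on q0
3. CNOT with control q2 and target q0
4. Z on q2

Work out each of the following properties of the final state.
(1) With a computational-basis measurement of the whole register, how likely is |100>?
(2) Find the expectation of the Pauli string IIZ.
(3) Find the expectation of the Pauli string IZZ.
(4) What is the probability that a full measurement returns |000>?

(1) Outcome |100> occurs with probability 1/2.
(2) The expectation value of IIZ is 1.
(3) The observable IZZ averages to 1.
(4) Outcome |000> occurs with probability 1/2.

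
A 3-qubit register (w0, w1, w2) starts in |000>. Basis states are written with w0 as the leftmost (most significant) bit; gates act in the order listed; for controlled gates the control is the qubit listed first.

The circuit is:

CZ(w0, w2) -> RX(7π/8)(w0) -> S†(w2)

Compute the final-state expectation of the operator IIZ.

The observable IIZ averages to 1.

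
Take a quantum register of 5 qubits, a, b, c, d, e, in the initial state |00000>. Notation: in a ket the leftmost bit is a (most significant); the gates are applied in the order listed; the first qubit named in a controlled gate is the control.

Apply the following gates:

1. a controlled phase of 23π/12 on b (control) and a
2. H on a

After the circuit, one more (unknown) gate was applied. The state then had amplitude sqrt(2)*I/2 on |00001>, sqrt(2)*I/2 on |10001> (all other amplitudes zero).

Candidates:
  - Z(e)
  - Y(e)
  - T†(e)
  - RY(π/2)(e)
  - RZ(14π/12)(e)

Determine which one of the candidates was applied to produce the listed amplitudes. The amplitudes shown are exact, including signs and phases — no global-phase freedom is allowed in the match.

The applied gate was Y(e).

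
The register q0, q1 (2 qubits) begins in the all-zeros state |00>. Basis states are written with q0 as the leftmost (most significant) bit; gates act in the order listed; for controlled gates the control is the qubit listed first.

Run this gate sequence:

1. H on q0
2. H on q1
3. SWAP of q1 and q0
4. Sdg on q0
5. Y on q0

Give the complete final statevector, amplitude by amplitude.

The resulting statevector has amplitude -1/2 on |00>, -1/2 on |01>, I/2 on |10>, I/2 on |11>.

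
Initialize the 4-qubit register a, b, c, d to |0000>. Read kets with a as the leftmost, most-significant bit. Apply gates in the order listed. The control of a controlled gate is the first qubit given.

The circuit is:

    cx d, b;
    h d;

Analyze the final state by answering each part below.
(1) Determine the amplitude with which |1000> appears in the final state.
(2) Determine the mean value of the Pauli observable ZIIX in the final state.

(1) The final state's coefficient on |1000> equals 0.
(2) The expectation value of ZIIX is 1.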